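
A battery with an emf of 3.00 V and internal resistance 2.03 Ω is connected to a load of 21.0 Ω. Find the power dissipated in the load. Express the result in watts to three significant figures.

0.356 W

Find the circuit current first, then P = I²R for the load (series elements share I).
I = ε / (r + R) = 3.00 / (2.03 + 21.0) = 0.1303 A
P_load = I² R = (0.1303)² × 21.0 = 0.3563 W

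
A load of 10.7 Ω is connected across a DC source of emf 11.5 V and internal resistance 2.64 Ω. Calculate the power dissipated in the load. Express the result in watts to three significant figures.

7.95 W

With r and R in series, I = ε/(r+R); the load dissipates I²R.
I = ε / (r + R) = 11.5 / (2.64 + 10.7) = 0.8621 A
P_load = I² R = (0.8621)² × 10.7 = 7.952 W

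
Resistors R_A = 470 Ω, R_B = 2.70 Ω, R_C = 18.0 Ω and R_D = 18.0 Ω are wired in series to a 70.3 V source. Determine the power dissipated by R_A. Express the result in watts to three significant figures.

8.98 W

Every series element carries the same I. Get I from the total resistance, then P = I² × R_A.
R_total = 470 + 2.70 + 18.0 + 18.0 = 508.7 Ω
I = V / R_total = 70.3 / 508.7 = 0.1382 A
P_R_A = I² × R_A = (0.1382)² × 470 = 8.976 W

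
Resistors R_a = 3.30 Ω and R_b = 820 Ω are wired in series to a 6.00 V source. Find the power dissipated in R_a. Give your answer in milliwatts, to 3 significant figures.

0.175 mW

Series elements share the same current, so find I first, then use P = I²R.
R_total = 3.30 + 820 = 823.3 Ω
I = V / R_total = 6.00 / 823.3 = 0.007288 A
P_R_a = I² × R_a = (0.007288)² × 3.30 = 0.0001753 W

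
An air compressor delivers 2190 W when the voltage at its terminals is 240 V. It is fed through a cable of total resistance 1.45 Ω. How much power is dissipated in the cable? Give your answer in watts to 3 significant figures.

The cable is a series resistance carrying the load current; its dissipation is I²R_line.
I = P / V = 2190 / 240 = 9.125 A through the cable.
P_line = I² R_line = (9.125)² × 1.45 = 120.7 W

121 W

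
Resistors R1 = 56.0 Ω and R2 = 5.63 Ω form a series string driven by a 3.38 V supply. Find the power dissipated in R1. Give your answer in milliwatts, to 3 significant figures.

168 mW

The current is common to all series resistors; compute it, then apply P = I²R for the target.
R_total = 56.0 + 5.63 = 61.63 Ω
I = V / R_total = 3.38 / 61.63 = 0.05484 A
P_R1 = I² × R1 = (0.05484)² × 56.0 = 0.1684 W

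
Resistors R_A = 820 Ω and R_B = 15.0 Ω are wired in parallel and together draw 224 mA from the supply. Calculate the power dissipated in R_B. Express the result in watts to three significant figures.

The branches share the same voltage, but only the total current is given — find V from the equivalent resistance first.
1/R_eq = 1/820 + 1/15.0 ⇒ R_eq = 14.73 Ω
V = I_total × R_eq = 0.2240 × 14.73 = 3.300 V
P_R_B = V² / R_B = (3.300)² / 15.0 = 0.7258 W

0.726 W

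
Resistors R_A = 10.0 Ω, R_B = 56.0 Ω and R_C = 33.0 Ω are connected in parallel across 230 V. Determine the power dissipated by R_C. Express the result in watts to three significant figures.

1600 W

Every branch has 230 V across it, so for R_C the power is simply V²/R.
P_R_C = V² / R_C = (230)² / 33.0 Ω = 1603 W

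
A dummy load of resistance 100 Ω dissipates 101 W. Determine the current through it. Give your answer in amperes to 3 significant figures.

Inverting the appropriate power form: I = √(P / R).
I = √(101 / 100) = 1.005 A

1.00 A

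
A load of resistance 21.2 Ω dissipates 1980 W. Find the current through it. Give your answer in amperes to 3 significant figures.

9.66 A

The two known quantities fix the third via I = √(P / R).
I = √(1980 / 21.2) = 9.664 A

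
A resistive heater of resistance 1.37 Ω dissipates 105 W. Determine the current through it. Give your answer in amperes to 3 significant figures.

The two known quantities fix the third via I = √(P / R).
I = √(105 / 1.37) = 8.755 A

8.75 A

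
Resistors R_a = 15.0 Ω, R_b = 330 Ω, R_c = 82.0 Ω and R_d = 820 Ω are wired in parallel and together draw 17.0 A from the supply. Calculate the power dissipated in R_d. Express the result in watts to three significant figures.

51.0 W

Only the total current is stated, so first find the parallel equivalent to get the voltage across the combination.
1/R_eq = 1/15.0 + 1/330 + 1/82.0 + 1/820 ⇒ R_eq = 12.03 Ω
V = I_total × R_eq = 17.00 × 12.03 = 204.5 V
P_R_d = V² / R_d = (204.5)² / 820 = 51.02 W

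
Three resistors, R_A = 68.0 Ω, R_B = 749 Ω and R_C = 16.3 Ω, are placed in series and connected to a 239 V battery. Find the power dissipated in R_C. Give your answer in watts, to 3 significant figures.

1.34 W

Series elements share the same current, so find I first, then use P = I²R.
R_total = 68.0 + 749 + 16.3 = 833.3 Ω
I = V / R_total = 239 / 833.3 = 0.2868 A
P_R_C = I² × R_C = (0.2868)² × 16.3 = 1.341 W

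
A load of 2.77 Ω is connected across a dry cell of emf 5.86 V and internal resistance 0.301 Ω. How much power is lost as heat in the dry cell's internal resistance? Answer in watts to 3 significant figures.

1.10 W

Internal loss is I²r, with I set by the total series resistance r+R.
I = ε / (r + R) = 5.86 / (0.301 + 2.77) = 1.908 A
P_int = I² r = (1.908)² × 0.301 = 1.096 W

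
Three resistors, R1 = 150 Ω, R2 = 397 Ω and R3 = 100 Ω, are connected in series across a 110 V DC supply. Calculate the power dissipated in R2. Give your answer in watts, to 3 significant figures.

Since the resistors are in series they all carry the loop current I = V/R_total; the power in any one is I²R.
R_total = 150 + 397 + 100 = 647.0 Ω
I = V / R_total = 110 / 647.0 = 0.1700 A
P_R2 = I² × R2 = (0.1700)² × 397 = 11.48 W

11.5 W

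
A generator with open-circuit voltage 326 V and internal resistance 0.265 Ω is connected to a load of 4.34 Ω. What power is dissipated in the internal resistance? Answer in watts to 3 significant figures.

1330 W

Internal loss is I²r, with I set by the total series resistance r+R.
I = ε / (r + R) = 326 / (0.265 + 4.34) = 70.79 A
P_int = I² r = (70.79)² × 0.265 = 1328 W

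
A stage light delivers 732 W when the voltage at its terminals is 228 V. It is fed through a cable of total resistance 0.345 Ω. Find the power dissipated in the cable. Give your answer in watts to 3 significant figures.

The cable is a series resistance carrying the load current; its dissipation is I²R_line.
I = P / V = 732 / 228 = 3.211 A through the cable.
P_line = I² R_line = (3.211)² × 0.345 = 3.556 W

3.56 W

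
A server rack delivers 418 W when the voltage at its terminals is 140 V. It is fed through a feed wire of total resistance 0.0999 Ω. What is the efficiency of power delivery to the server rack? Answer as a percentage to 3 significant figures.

99.8 %

I = P / V = 418 / 140 = 2.986 A through the feed wire.
P_line = I² R_line = (2.986)² × 0.0999 = 0.8906 W
P_source = P_load + P_line = 418.0 + 0.8906 = 418.9 W
η = P_load / P_source = 418.0 / 418.9 = 0.9979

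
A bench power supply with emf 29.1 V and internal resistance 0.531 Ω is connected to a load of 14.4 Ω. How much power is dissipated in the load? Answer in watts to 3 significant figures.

Find the circuit current first, then P = I²R for the load (series elements share I).
I = ε / (r + R) = 29.1 / (0.531 + 14.4) = 1.949 A
P_load = I² R = (1.949)² × 14.4 = 54.70 W

54.7 W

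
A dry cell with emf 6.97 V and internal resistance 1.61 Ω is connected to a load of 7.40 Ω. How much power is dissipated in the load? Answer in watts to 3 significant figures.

Load and internal resistance form a series loop — compute the loop current, then the load power via I²R.
I = ε / (r + R) = 6.97 / (1.61 + 7.40) = 0.7736 A
P_load = I² R = (0.7736)² × 7.40 = 4.428 W

4.43 W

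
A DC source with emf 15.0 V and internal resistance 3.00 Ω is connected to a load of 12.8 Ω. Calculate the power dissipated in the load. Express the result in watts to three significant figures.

With r and R in series, I = ε/(r+R); the load dissipates I²R.
I = ε / (r + R) = 15.0 / (3.00 + 12.8) = 0.9494 A
P_load = I² R = (0.9494)² × 12.8 = 11.54 W

11.5 W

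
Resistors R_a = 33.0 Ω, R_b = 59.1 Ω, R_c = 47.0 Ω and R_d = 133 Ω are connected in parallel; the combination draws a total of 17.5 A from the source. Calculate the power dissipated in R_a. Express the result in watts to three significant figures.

1610 W

Parallel branches share V, not I — compute V via R_eq, then use V²/R for the target branch.
1/R_eq = 1/33.0 + 1/59.1 + 1/47.0 + 1/133 ⇒ R_eq = 13.15 Ω
V = I_total × R_eq = 17.50 × 13.15 = 230.2 V
P_R_a = V² / R_a = (230.2)² / 33.0 = 1606 W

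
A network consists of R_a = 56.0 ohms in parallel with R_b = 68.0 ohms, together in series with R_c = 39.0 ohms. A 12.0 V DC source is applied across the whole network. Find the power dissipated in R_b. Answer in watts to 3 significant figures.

0.411 W

First find R_p for the parallel pair, then treat R_p + R_c as a series loop.
R_p = (56.0×68.0)/(56.0+68.0) = 30.71 Ω
R_total = R_p + 39.0 = 30.71 + 39.0 = 69.71 Ω
I = V / R_total = 12.0 / 69.71 = 0.1721 A
Voltage across the parallel pair: V_p = I × R_p = 0.1721 × 30.71 = 5.286 V
Use P = V²/R for R_b with V = V_p.
P_R_b = (5.286)² / 68.0 = 0.4110 W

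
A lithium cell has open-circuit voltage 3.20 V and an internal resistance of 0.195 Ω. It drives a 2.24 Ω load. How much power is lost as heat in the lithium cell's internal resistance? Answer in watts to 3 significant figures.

The internal resistance carries the same current as the load; P_int = I²r.
I = ε / (r + R) = 3.20 / (0.195 + 2.24) = 1.314 A
P_int = I² r = (1.314)² × 0.195 = 0.3368 W

0.337 W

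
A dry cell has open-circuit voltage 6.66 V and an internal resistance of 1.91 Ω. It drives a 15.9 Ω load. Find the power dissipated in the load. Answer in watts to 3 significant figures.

2.22 W

The internal resistance and the load are in series, so the same I flows through both; get I from ε/(r+R), then I²R for the load.
I = ε / (r + R) = 6.66 / (1.91 + 15.9) = 0.3739 A
P_load = I² R = (0.3739)² × 15.9 = 2.223 W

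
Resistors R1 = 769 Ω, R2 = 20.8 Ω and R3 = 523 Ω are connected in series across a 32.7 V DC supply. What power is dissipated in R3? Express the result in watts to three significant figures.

Since the resistors are in series they all carry the loop current I = V/R_total; the power in any one is I²R.
R_total = 769 + 20.8 + 523 = 1313 Ω
I = V / R_total = 32.7 / 1313 = 0.02491 A
P_R3 = I² × R3 = (0.02491)² × 523 = 0.3245 W

0.324 W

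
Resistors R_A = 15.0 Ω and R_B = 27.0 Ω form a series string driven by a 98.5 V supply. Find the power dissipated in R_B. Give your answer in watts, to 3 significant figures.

149 W

Every series element carries the same I. Get I from the total resistance, then P = I² × R_B.
R_total = 15.0 + 27.0 = 42.00 Ω
I = V / R_total = 98.5 / 42.00 = 2.345 A
P_R_B = I² × R_B = (2.345)² × 27.0 = 148.5 W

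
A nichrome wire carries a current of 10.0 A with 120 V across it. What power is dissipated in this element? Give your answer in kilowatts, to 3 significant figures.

Both the voltage across and the current through the element are known, so P = V I applies directly.
P = 120 V × 10.00 A = 1200 W

1.20 kW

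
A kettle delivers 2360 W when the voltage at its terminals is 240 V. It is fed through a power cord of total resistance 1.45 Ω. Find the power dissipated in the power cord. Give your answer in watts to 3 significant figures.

140 W

Line loss is just I²R for the cable — we know both I and R_line directly.
I = P / V = 2360 / 240 = 9.833 A through the power cord.
P_line = I² R_line = (9.833)² × 1.45 = 140.2 W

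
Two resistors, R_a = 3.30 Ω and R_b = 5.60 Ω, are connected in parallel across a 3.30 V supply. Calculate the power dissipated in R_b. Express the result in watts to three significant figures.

1.94 W

Parallel branches share the same voltage; P = V²/R gives the branch power in one step.
P_R_b = V² / R_b = (3.30)² / 5.60 Ω = 1.945 W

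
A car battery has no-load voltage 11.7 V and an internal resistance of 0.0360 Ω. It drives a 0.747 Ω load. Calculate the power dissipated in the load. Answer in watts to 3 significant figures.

Find the circuit current first, then P = I²R for the load (series elements share I).
I = ε / (r + R) = 11.7 / (0.0360 + 0.747) = 14.94 A
P_load = I² R = (14.94)² × 0.747 = 166.8 W

167 W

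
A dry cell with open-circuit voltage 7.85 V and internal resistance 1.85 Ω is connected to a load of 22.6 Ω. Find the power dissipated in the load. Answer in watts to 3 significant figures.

With r and R in series, I = ε/(r+R); the load dissipates I²R.
I = ε / (r + R) = 7.85 / (1.85 + 22.6) = 0.3211 A
P_load = I² R = (0.3211)² × 22.6 = 2.330 W

2.33 W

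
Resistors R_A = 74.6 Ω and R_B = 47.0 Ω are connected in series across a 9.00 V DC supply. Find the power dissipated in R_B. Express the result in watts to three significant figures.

Every series element carries the same I. Get I from the total resistance, then P = I² × R_B.
R_total = 74.6 + 47.0 = 121.6 Ω
I = V / R_total = 9.00 / 121.6 = 0.07401 A
P_R_B = I² × R_B = (0.07401)² × 47.0 = 0.2575 W

0.257 W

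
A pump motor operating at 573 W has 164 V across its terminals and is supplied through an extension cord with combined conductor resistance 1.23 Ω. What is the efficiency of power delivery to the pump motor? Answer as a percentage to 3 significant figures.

I = P / V = 573 / 164 = 3.494 A through the extension cord.
P_line = I² R_line = (3.494)² × 1.23 = 15.02 W
P_source = P_load + P_line = 573.0 + 15.02 = 588.0 W
η = P_load / P_source = 573.0 / 588.0 = 0.9745

97.4 %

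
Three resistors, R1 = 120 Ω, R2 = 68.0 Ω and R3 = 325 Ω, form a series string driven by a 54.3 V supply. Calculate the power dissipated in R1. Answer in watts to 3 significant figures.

1.34 W

In a series string the same current flows through every resistor — find that current, then P = I²R for the one we want.
R_total = 120 + 68.0 + 325 = 513.0 Ω
I = V / R_total = 54.3 / 513.0 = 0.1058 A
P_R1 = I² × R1 = (0.1058)² × 120 = 1.344 W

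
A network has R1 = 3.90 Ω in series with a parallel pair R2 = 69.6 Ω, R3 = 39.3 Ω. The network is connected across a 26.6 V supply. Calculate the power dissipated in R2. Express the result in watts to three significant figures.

7.62 W

Collapse R2‖R3 to a single equivalent, reducing the network to two series elements.
R_p = (69.6×39.3)/(69.6+39.3) = 25.12 Ω
R_total = 3.90 + 25.12 = 29.02 Ω
I = V / R_total = 26.6 / 29.02 = 0.9167 A
Voltage across the parallel pair: V_p = I × R_p = 0.9167 × 25.12 = 23.02 V
R2 sees V_p directly, so P = V_p² / R2.
P_R2 = (23.02)² / 69.6 = 7.617 W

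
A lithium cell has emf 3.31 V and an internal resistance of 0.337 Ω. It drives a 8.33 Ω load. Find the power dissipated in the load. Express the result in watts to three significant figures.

1.21 W

With r and R in series, I = ε/(r+R); the load dissipates I²R.
I = ε / (r + R) = 3.31 / (0.337 + 8.33) = 0.3819 A
P_load = I² R = (0.3819)² × 8.33 = 1.215 W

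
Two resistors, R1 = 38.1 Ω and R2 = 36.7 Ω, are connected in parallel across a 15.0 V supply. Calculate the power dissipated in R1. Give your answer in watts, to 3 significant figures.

5.91 W

R1 sits directly across the source, so P = V²/R with V = 15.0 V.
P_R1 = V² / R1 = (15.0)² / 38.1 Ω = 5.906 W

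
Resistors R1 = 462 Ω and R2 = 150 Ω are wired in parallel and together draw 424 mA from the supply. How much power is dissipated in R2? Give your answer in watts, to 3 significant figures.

15.4 W

Only the total current is stated, so first find the parallel equivalent to get the voltage across the combination.
1/R_eq = 1/462 + 1/150 ⇒ R_eq = 113.2 Ω
V = I_total × R_eq = 0.4240 × 113.2 = 48.01 V
P_R2 = V² / R2 = (48.01)² / 150 = 15.37 W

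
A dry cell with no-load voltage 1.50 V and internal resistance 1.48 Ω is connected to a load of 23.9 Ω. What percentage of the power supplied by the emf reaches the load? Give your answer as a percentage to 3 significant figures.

94.2 %

Efficiency is P_load / P_total. With a series r and R sharing the same I, P = I²R for each, so η = R/(R+r).
η = R / (R + r) = 23.9 / (23.9 + 1.48) = 0.9417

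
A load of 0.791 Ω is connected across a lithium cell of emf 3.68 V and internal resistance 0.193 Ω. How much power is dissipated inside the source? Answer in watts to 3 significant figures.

2.70 W

The source's internal resistance is just another series element carrying I; its dissipation is I²r.
I = ε / (r + R) = 3.68 / (0.193 + 0.791) = 3.740 A
P_int = I² r = (3.740)² × 0.193 = 2.699 W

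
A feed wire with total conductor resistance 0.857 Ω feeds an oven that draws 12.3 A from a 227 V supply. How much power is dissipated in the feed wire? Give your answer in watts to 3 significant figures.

130 W

Line loss is just I²R for the cable — we know both I and R_line directly.
The feed wire carries the full 12.3 A.
P_line = I² R_line = (12.30)² × 0.857 = 129.7 W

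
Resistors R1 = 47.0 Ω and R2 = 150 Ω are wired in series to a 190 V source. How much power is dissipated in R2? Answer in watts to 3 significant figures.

Series elements share the same current, so find I first, then use P = I²R.
R_total = 47.0 + 150 = 197.0 Ω
I = V / R_total = 190 / 197.0 = 0.9645 A
P_R2 = I² × R2 = (0.9645)² × 150 = 139.5 W

140 W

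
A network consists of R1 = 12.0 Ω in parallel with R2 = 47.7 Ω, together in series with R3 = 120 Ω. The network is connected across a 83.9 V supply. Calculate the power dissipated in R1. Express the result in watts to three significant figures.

Reduce the parallel combination to a single R_p; the circuit then becomes R_p in series with the remaining resistor.
R_p = (12.0×47.7)/(12.0+47.7) = 9.588 Ω
R_total = R_p + 120 = 9.588 + 120 = 129.6 Ω
I = V / R_total = 83.9 / 129.6 = 0.6474 A
Voltage across the parallel pair: V_p = I × R_p = 0.6474 × 9.588 = 6.208 V
R1 sits across V_p; its power is V_p²/R.
P_R1 = (6.208)² / 12.0 = 3.211 W

3.21 W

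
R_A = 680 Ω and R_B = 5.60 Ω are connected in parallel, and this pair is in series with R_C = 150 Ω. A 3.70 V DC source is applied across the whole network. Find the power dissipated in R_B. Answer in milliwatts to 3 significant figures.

Reduce the parallel combination to a single R_p; the circuit then becomes R_p in series with the remaining resistor.
R_p = (680×5.60)/(680+5.60) = 5.554 Ω
R_total = R_p + 150 = 5.554 + 150 = 155.6 Ω
I = V / R_total = 3.70 / 155.6 = 0.02379 A
Voltage across the parallel pair: V_p = I × R_p = 0.02379 × 5.554 = 0.1321 V
Use P = V²/R for R_B with V = V_p.
P_R_B = (0.1321)² / 5.60 = 0.003117 W

3.12 mW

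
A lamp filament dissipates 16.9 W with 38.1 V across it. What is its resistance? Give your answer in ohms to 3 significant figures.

Inverting the appropriate power form: R = V² / P.
R = (38.1)² / 16.9 = 85.89 Ω

85.9 Ω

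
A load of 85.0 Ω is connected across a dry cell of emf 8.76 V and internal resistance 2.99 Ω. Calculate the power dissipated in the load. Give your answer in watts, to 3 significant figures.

Find the circuit current first, then P = I²R for the load (series elements share I).
I = ε / (r + R) = 8.76 / (2.99 + 85.0) = 0.09956 A
P_load = I² R = (0.09956)² × 85.0 = 0.8425 W

0.842 W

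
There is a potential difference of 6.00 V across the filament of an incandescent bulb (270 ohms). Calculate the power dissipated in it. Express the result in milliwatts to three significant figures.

V and R are stated; P = V²/R avoids computing the current.
P = (6.00 V)² / 270 Ω = 0.1333 W

133 mW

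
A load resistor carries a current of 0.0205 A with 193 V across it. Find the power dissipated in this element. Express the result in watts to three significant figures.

3.96 W

With V and I both given, power follows immediately from P = V I.
P = 193 V × 0.02050 A = 3.957 W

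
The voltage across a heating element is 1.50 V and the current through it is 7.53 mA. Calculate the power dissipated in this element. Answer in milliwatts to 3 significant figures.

11.3 mW

With V and I both given, power follows immediately from P = V I.
P = 1.50 V × 0.007530 A = 0.01129 W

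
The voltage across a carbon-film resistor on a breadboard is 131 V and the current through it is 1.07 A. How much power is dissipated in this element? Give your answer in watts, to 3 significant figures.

140 W

Since both terminal voltage and current are stated, P = V I gives the power in one step.
P = 131 V × 1.070 A = 140.2 W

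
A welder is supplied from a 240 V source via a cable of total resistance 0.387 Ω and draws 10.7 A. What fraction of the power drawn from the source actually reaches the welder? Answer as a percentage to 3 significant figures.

The cable carries the full 10.7 A.
P_line = I² R_line = (10.70)² × 0.387 = 44.31 W
P_source = V I = 240 × 10.70 = 2568 W; P_load = 2524 W
η = P_load / P_source = 2524 / 2568 = 0.9827

98.3 %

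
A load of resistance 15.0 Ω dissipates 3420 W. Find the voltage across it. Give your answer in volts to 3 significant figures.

226 V

From P = V I = I²R = V²/R, with the two given quantities we get V = √(P R).
V = √(3420 × 15.0) = 226.5 V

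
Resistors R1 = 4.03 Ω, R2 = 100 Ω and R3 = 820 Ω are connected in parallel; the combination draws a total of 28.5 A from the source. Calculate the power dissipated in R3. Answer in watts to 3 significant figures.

The branches share the same voltage, but only the total current is given — find V from the equivalent resistance first.
1/R_eq = 1/4.03 + 1/100 + 1/820 ⇒ R_eq = 3.856 Ω
V = I_total × R_eq = 28.50 × 3.856 = 109.9 V
P_R3 = V² / R3 = (109.9)² / 820 = 14.73 W

14.7 W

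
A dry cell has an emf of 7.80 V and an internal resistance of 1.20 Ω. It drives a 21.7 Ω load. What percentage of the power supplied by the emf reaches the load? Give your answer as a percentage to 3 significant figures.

The source delivers εI, of which I²R reaches the load and I²r is lost; since I is common, η = R/(R+r).
η = R / (R + r) = 21.7 / (21.7 + 1.20) = 0.9476

94.8 %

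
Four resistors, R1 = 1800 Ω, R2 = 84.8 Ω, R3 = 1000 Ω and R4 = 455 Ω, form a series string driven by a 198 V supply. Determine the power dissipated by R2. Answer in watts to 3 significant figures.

Since the resistors are in series they all carry the loop current I = V/R_total; the power in any one is I²R.
R_total = 1800 + 84.8 + 1000 + 455 = 3340 Ω
I = V / R_total = 198 / 3340 = 0.05928 A
P_R2 = I² × R2 = (0.05928)² × 84.8 = 0.2980 W

0.298 W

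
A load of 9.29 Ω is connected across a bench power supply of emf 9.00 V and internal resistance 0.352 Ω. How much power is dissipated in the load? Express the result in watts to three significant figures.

8.09 W

With r and R in series, I = ε/(r+R); the load dissipates I²R.
I = ε / (r + R) = 9.00 / (0.352 + 9.29) = 0.9334 A
P_load = I² R = (0.9334)² × 9.29 = 8.094 W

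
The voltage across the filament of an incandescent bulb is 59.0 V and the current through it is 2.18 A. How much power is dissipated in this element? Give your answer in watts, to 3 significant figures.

Both the voltage across and the current through the element are known, so P = V I applies directly.
P = 59.0 V × 2.180 A = 128.6 W

129 W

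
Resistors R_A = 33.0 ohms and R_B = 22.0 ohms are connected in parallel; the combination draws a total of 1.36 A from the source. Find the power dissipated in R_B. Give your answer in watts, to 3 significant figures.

Only the total current is stated, so first find the parallel equivalent to get the voltage across the combination.
1/R_eq = 1/33.0 + 1/22.0 ⇒ R_eq = 13.20 Ω
V = I_total × R_eq = 1.360 × 13.20 = 17.95 V
P_R_B = V² / R_B = (17.95)² / 22.0 = 14.65 W

14.6 W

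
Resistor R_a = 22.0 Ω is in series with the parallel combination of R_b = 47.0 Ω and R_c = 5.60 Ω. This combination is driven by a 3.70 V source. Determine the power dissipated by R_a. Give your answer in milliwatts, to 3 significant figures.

Replace R_b and R_c with their parallel equivalent so the circuit becomes R_a in series with R_p.
R_p = (47.0×5.60)/(47.0+5.60) = 5.004 Ω
R_total = 22.0 + 5.004 = 27.00 Ω
I = V / R_total = 3.70 / 27.00 = 0.1370 A
The full supply current passes through R_a: P = I²R.
P_R_a = (0.1370)² × 22.0 = 0.4130 W

413 mW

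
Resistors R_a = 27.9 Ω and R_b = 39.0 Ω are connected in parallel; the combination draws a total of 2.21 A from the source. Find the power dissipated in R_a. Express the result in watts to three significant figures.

The branches share the same voltage, but only the total current is given — find V from the equivalent resistance first.
1/R_eq = 1/27.9 + 1/39.0 ⇒ R_eq = 16.26 Ω
V = I_total × R_eq = 2.210 × 16.26 = 35.94 V
P_R_a = V² / R_a = (35.94)² / 27.9 = 46.31 W

46.3 W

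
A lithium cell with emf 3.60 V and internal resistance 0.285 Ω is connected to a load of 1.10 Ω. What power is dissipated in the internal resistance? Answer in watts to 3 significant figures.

1.93 W

The source's internal resistance is just another series element carrying I; its dissipation is I²r.
I = ε / (r + R) = 3.60 / (0.285 + 1.10) = 2.599 A
P_int = I² r = (2.599)² × 0.285 = 1.926 W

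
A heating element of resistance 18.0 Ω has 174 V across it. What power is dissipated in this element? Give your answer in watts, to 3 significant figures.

1680 W

We know the drop across the element and its resistance — P = V²/R, one step.
P = (174 V)² / 18.0 Ω = 1682 W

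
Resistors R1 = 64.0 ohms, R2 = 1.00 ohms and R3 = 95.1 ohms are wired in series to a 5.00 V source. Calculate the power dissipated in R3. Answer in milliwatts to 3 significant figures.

92.8 mW

Every series element carries the same I. Get I from the total resistance, then P = I² × R3.
R_total = 64.0 + 1.00 + 95.1 = 160.1 Ω
I = V / R_total = 5.00 / 160.1 = 0.03123 A
P_R3 = I² × R3 = (0.03123)² × 95.1 = 0.09276 W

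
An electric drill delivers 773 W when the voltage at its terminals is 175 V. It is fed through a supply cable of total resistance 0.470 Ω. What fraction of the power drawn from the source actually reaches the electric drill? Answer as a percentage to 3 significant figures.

I = P / V = 773 / 175 = 4.417 A through the supply cable.
P_line = I² R_line = (4.417)² × 0.470 = 9.170 W
P_source = P_load + P_line = 773.0 + 9.170 = 782.2 W
η = P_load / P_source = 773.0 / 782.2 = 0.9883

98.8 %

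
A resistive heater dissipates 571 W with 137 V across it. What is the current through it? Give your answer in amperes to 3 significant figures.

From P = V I = I²R = V²/R, with the two given quantities we get I = P / V.
I = 571 / 137 = 4.168 A

4.17 A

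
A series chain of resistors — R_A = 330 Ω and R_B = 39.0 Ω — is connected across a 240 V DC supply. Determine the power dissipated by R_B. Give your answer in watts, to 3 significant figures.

In a series string the same current flows through every resistor — find that current, then P = I²R for the one we want.
R_total = 330 + 39.0 = 369.0 Ω
I = V / R_total = 240 / 369.0 = 0.6504 A
P_R_B = I² × R_B = (0.6504)² × 39.0 = 16.50 W

16.5 W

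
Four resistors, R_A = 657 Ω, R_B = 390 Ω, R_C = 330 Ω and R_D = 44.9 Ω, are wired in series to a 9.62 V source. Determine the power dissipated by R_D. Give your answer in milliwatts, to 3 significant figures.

2.06 mW

In a series string the same current flows through every resistor — find that current, then P = I²R for the one we want.
R_total = 657 + 390 + 330 + 44.9 = 1422 Ω
I = V / R_total = 9.62 / 1422 = 0.006766 A
P_R_D = I² × R_D = (0.006766)² × 44.9 = 0.002055 W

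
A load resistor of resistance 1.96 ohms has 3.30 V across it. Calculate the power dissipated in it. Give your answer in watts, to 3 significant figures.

5.56 W

With V across and R both known, P = V²/R gives the dissipation directly.
P = (3.30 V)² / 1.96 Ω = 5.556 W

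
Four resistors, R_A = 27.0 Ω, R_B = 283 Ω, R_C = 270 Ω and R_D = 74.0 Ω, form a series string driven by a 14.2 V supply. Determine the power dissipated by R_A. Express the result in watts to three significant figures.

Since the resistors are in series they all carry the loop current I = V/R_total; the power in any one is I²R.
R_total = 27.0 + 283 + 270 + 74.0 = 654.0 Ω
I = V / R_total = 14.2 / 654.0 = 0.02171 A
P_R_A = I² × R_A = (0.02171)² × 27.0 = 0.01273 W

0.0127 W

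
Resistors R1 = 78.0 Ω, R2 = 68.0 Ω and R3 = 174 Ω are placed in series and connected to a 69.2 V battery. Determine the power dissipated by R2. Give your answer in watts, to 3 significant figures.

3.18 W

In a series string the same current flows through every resistor — find that current, then P = I²R for the one we want.
R_total = 78.0 + 68.0 + 174 = 320.0 Ω
I = V / R_total = 69.2 / 320.0 = 0.2162 A
P_R2 = I² × R2 = (0.2162)² × 68.0 = 3.180 W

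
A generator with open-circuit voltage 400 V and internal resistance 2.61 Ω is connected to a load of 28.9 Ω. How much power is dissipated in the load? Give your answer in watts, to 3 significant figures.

4660 W

Load and internal resistance form a series loop — compute the loop current, then the load power via I²R.
I = ε / (r + R) = 400 / (2.61 + 28.9) = 12.69 A
P_load = I² R = (12.69)² × 28.9 = 4657 W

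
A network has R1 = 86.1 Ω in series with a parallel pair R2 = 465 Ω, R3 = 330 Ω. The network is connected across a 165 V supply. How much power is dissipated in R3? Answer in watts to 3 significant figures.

39.5 W

First combine the parallel branches into one equivalent R_p, then R1 + R_p is a series pair.
R_p = (465×330)/(465+330) = 193.0 Ω
R_total = 86.1 + 193.0 = 279.1 Ω
I = V / R_total = 165 / 279.1 = 0.5911 A
Voltage across the parallel pair: V_p = I × R_p = 0.5911 × 193.0 = 114.1 V
R3 sees V_p directly, so P = V_p² / R3.
P_R3 = (114.1)² / 330 = 39.45 W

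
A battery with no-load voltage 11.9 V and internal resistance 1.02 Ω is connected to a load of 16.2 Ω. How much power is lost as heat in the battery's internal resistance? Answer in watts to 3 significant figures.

0.487 W

Internal loss is I²r, with I set by the total series resistance r+R.
I = ε / (r + R) = 11.9 / (1.02 + 16.2) = 0.6911 A
P_int = I² r = (0.6911)² × 1.02 = 0.4871 W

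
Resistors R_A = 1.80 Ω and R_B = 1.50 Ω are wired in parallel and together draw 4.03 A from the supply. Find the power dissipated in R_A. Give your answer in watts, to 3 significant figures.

The branches share the same voltage, but only the total current is given — find V from the equivalent resistance first.
1/R_eq = 1/1.80 + 1/1.50 ⇒ R_eq = 0.8182 Ω
V = I_total × R_eq = 4.030 × 0.8182 = 3.297 V
P_R_A = V² / R_A = (3.297)² / 1.80 = 6.040 W

6.04 W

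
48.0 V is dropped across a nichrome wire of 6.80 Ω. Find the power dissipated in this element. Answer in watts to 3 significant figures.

339 W

We know the drop across the element and its resistance — P = V²/R, one step.
P = (48.0 V)² / 6.80 Ω = 338.8 W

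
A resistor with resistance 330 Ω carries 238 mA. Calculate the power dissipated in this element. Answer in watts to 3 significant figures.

Current and resistance are given, so P = I²R is the direct form.
P = (0.2380 A)² × 330 Ω = 18.69 W

18.7 W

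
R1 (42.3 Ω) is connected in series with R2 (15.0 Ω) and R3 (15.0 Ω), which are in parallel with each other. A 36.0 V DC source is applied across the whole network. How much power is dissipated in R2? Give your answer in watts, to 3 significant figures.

1.96 W

Replace R2 and R3 with their parallel equivalent so the circuit becomes R1 in series with R_p.
R_p = (15.0×15.0)/(15.0+15.0) = 7.500 Ω
R_total = 42.3 + 7.500 = 49.80 Ω
I = V / R_total = 36.0 / 49.80 = 0.7229 A
Voltage across the parallel pair: V_p = I × R_p = 0.7229 × 7.500 = 5.422 V
R2 sees V_p directly, so P = V_p² / R2.
P_R2 = (5.422)² / 15.0 = 1.960 W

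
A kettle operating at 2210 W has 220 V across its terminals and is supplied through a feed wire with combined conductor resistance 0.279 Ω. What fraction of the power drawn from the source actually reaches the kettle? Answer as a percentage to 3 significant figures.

98.7 %

I = P / V = 2210 / 220 = 10.05 A through the feed wire.
P_line = I² R_line = (10.05)² × 0.279 = 28.15 W
P_source = P_load + P_line = 2210 + 28.15 = 2238 W
η = P_load / P_source = 2210 / 2238 = 0.9874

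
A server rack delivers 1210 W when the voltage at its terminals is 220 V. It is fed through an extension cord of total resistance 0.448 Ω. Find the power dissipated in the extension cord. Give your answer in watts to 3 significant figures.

13.6 W

The extension cord is a series resistance carrying the load current; its dissipation is I²R_line.
I = P / V = 1210 / 220 = 5.500 A through the extension cord.
P_line = I² R_line = (5.500)² × 0.448 = 13.55 W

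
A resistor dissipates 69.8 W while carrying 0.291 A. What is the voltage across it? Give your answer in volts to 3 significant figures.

240 V

Inverting the appropriate power form: V = P / I.
V = 69.8 / 0.2910 = 239.9 V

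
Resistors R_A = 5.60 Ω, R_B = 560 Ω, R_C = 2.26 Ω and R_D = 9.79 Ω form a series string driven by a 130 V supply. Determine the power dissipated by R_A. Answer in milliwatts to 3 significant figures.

284 mW

Every series element carries the same I. Get I from the total resistance, then P = I² × R_A.
R_total = 5.60 + 560 + 2.26 + 9.79 = 577.6 Ω
I = V / R_total = 130 / 577.6 = 0.2250 A
P_R_A = I² × R_A = (0.2250)² × 5.60 = 0.2836 W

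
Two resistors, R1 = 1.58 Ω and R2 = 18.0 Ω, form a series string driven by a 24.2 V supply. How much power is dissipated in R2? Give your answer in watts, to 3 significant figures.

27.5 W

Since the resistors are in series they all carry the loop current I = V/R_total; the power in any one is I²R.
R_total = 1.58 + 18.0 = 19.58 Ω
I = V / R_total = 24.2 / 19.58 = 1.236 A
P_R2 = I² × R2 = (1.236)² × 18.0 = 27.50 W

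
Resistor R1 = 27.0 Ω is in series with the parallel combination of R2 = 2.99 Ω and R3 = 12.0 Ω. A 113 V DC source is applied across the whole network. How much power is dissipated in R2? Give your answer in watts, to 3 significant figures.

28.3 W

Collapse R2‖R3 to a single equivalent, reducing the network to two series elements.
R_p = (2.99×12.0)/(2.99+12.0) = 2.394 Ω
R_total = 27.0 + 2.394 = 29.39 Ω
I = V / R_total = 113 / 29.39 = 3.844 A
Voltage across the parallel pair: V_p = I × R_p = 3.844 × 2.394 = 9.202 V
R2 sees V_p directly, so P = V_p² / R2.
P_R2 = (9.202)² / 2.99 = 28.32 W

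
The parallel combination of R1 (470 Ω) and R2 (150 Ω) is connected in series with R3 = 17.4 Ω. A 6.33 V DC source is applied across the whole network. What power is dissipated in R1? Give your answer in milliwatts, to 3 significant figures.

64.1 mW

Collapse the R1‖R2 pair into one equivalent R_p; then R_p and R3 form a series string.
R_p = (470×150)/(470+150) = 113.7 Ω
R_total = R_p + 17.4 = 113.7 + 17.4 = 131.1 Ω
I = V / R_total = 6.33 / 131.1 = 0.04828 A
Voltage across the parallel pair: V_p = I × R_p = 0.04828 × 113.7 = 5.490 V
R1 sits across V_p; its power is V_p²/R.
P_R1 = (5.490)² / 470 = 0.06413 W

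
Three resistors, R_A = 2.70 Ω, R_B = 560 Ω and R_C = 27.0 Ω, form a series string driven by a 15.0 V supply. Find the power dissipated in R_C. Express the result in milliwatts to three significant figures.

Every series element carries the same I. Get I from the total resistance, then P = I² × R_C.
R_total = 2.70 + 560 + 27.0 = 589.7 Ω
I = V / R_total = 15.0 / 589.7 = 0.02544 A
P_R_C = I² × R_C = (0.02544)² × 27.0 = 0.01747 W

17.5 mW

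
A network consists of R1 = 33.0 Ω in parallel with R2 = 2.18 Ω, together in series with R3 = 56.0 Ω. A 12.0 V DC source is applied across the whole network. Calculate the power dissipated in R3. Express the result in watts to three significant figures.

2.39 W

Collapse the R1‖R2 pair into one equivalent R_p; then R_p and R3 form a series string.
R_p = (33.0×2.18)/(33.0+2.18) = 2.045 Ω
R_total = R_p + 56.0 = 2.045 + 56.0 = 58.04 Ω
I = V / R_total = 12.0 / 58.04 = 0.2067 A
R3 carries the full series current, so P = I²R.
P_R3 = (0.2067)² × 56.0 = 2.393 W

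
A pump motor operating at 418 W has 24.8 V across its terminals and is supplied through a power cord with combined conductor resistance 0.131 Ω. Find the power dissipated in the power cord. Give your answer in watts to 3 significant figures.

The power cord and load are in series, so the same current flows in both; the loss is I²R_line.
I = P / V = 418 / 24.8 = 16.85 A through the power cord.
P_line = I² R_line = (16.85)² × 0.131 = 37.22 W

37.2 W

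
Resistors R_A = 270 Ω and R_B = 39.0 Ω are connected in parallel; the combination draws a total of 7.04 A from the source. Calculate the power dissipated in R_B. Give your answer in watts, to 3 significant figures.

Parallel branches share V, not I — compute V via R_eq, then use V²/R for the target branch.
1/R_eq = 1/270 + 1/39.0 ⇒ R_eq = 34.08 Ω
V = I_total × R_eq = 7.040 × 34.08 = 239.9 V
P_R_B = V² / R_B = (239.9)² / 39.0 = 1476 W

1480 W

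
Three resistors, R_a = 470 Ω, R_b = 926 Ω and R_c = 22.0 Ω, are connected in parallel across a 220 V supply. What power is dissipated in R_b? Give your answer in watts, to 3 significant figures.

52.3 W

R_b sits directly across the source, so P = V²/R with V = 220 V.
P_R_b = V² / R_b = (220)² / 926 Ω = 52.27 W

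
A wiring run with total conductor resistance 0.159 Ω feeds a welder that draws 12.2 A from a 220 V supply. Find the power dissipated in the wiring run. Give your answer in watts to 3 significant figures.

23.7 W

The wiring run and load are in series, so the same current flows in both; the loss is I²R_line.
The wiring run carries the full 12.2 A.
P_line = I² R_line = (12.20)² × 0.159 = 23.67 W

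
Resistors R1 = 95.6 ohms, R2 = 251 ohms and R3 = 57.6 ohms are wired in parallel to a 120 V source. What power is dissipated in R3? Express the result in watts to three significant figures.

Each parallel branch sees the full supply voltage, so P = V²/R applies directly to the target branch.
P_R3 = V² / R3 = (120)² / 57.6 Ω = 250.0 W

250 W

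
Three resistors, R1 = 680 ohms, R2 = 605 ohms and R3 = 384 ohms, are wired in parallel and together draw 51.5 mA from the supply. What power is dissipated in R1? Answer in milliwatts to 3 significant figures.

We need the common branch voltage; get it from I_total × R_eq, then P = V²/R for the branch.
1/R_eq = 1/680 + 1/605 + 1/384 ⇒ R_eq = 174.6 Ω
V = I_total × R_eq = 0.05150 × 174.6 = 8.991 V
P_R1 = V² / R1 = (8.991)² / 680 = 0.1189 W

119 mW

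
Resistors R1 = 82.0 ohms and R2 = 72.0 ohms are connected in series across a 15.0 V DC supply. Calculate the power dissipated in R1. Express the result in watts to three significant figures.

0.778 W

Every series element carries the same I. Get I from the total resistance, then P = I² × R1.
R_total = 82.0 + 72.0 = 154.0 Ω
I = V / R_total = 15.0 / 154.0 = 0.09740 A
P_R1 = I² × R1 = (0.09740)² × 82.0 = 0.7780 W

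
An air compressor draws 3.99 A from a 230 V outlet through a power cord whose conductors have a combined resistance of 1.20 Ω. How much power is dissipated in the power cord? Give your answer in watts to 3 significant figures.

The power cord is a series resistance carrying the load current; its dissipation is I²R_line.
The power cord carries the full 3.99 A.
P_line = I² R_line = (3.990)² × 1.20 = 19.10 W

19.1 W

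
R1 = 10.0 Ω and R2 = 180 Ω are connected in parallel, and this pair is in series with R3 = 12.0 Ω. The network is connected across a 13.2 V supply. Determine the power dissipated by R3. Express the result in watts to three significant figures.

4.53 W

First find R_p for the parallel pair, then treat R_p + R3 as a series loop.
R_p = (10.0×180)/(10.0+180) = 9.474 Ω
R_total = R_p + 12.0 = 9.474 + 12.0 = 21.47 Ω
I = V / R_total = 13.2 / 21.47 = 0.6147 A
R3 carries the full series current, so P = I²R.
P_R3 = (0.6147)² × 12.0 = 4.534 W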